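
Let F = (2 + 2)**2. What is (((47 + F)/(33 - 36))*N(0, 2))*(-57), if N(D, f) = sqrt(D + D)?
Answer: 0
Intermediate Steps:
F = 16 (F = 4**2 = 16)
N(D, f) = sqrt(2)*sqrt(D) (N(D, f) = sqrt(2*D) = sqrt(2)*sqrt(D))
(((47 + F)/(33 - 36))*N(0, 2))*(-57) = (((47 + 16)/(33 - 36))*(sqrt(2)*sqrt(0)))*(-57) = ((63/(-3))*(sqrt(2)*0))*(-57) = ((63*(-1/3))*0)*(-57) = -21*0*(-57) = 0*(-57) = 0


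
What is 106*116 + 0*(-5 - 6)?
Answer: 12296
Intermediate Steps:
106*116 + 0*(-5 - 6) = 12296 + 0*(-11) = 12296 + 0 = 12296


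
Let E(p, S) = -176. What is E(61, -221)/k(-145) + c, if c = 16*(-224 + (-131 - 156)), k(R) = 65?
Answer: -531616/65 ≈ -8178.7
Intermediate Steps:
c = -8176 (c = 16*(-224 - 287) = 16*(-511) = -8176)
E(61, -221)/k(-145) + c = -176/65 - 8176 = -531616/65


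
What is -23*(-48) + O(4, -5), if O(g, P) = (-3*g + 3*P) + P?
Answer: 1072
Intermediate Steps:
O(g, P) = -3*g + 4*P
-23*(-48) + O(4, -5) = -23*(-48) + (-3*4 + 4*(-5)) = 1104 + (-12 - 20) = 1104 - 32 = 1072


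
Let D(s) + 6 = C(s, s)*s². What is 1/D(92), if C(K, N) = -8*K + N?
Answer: -1/5450822 ≈ -1.8346e-7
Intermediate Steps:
C(K, N) = N - 8*K
D(s) = -6 - 7*s³ (D(s) = -6 + (s - 8*s)*s² = -6 + (-7*s)*s² = -6 - 7*s³)
1/D(92) = 1/(-6 - 7*92³) = 1/(-6 - 7*778688) = 1/(-6 - 5450816) = 1/(-5450822) = -1/5450822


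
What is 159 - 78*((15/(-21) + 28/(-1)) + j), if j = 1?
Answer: 16245/7 ≈ 2320.7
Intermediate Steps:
159 - 78*((15/(-21) + 28/(-1)) + j) = 159 - 78*((15/(-21) + 28/(-1)) + 1) = 159 - 78*((15*(-1/21) + 28*(-1)) + 1) = 159 - 78*((-5/7 - 28) + 1) = 159 - 78*(-201/7 + 1) = 159 - 78*(-194/7) = 159 + 15132/7 = 16245/7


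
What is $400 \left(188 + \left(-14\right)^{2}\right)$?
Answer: $153600$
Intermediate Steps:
$400 \left(188 + \left(-14\right)^{2}\right) = 400 \left(188 + 196\right) = 400 \cdot 384 = 153600$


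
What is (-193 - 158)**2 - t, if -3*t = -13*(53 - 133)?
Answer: 370643/3 ≈ 1.2355e+5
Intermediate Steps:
t = -1040/3 (t = -(-13)*(53 - 133)/3 = -(-13)*(-80)/3 = -1/3*1040 = -1040/3 ≈ -346.67)
(-193 - 158)**2 - t = (-193 - 158)**2 - 1*(-1040/3) = (-351)**2 + 1040/3 = 123201 + 1040/3 = 370643/3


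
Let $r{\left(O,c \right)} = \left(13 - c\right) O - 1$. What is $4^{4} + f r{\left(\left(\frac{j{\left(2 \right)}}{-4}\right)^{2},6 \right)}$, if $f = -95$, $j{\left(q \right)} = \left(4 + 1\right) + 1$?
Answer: $- \frac{4581}{4} \approx -1145.3$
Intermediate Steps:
$j{\left(q \right)} = 6$ ($j{\left(q \right)} = 5 + 1 = 6$)
$r{\left(O,c \right)} = -1 + O \left(13 - c\right)$ ($r{\left(O,c \right)} = O \left(13 - c\right) - 1 = -1 + O \left(13 - c\right)$)
$4^{4} + f r{\left(\left(\frac{j{\left(2 \right)}}{-4}\right)^{2},6 \right)} = 4^{4} - 95 \left(-1 + 13 \left(\frac{6}{-4}\right)^{2} - \left(\frac{6}{-4}\right)^{2} \cdot 6\right) = 256 - 95 \left(-1 + 13 \left(6 \left(- \frac{1}{4}\right)\right)^{2} - \left(6 \left(- \frac{1}{4}\right)\right)^{2} \cdot 6\right) = 256 - 95 \left(-1 + 13 \left(- \frac{3}{2}\right)^{2} - \left(- \frac{3}{2}\right)^{2} \cdot 6\right) = 256 - 95 \left(-1 + 13 \cdot \frac{9}{4} - \frac{9}{4} \cdot 6\right) = 256 - 95 \left(-1 + \frac{117}{4} - \frac{27}{2}\right) = 256 - \frac{5605}{4} = - \frac{4581}{4}$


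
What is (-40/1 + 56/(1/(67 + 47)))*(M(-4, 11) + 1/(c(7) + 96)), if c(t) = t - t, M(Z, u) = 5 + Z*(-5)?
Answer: 1903993/12 ≈ 1.5867e+5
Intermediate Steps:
M(Z, u) = 5 - 5*Z
c(t) = 0
(-40/1 + 56/(1/(67 + 47)))*(M(-4, 11) + 1/(c(7) + 96)) = (-40/1 + 56/(1/(67 + 47)))*((5 - 5*(-4)) + 1/(0 + 96)) = (-40*1 + 56/(1/114))*((5 + 20) + 1/96) = (-40 + 56/(1/114))*(25 + 1/96) = (-40 + 56*114)*(2401/96) = (-40 + 6384)*(2401/96) = 6344*(2401/96) = 1903993/12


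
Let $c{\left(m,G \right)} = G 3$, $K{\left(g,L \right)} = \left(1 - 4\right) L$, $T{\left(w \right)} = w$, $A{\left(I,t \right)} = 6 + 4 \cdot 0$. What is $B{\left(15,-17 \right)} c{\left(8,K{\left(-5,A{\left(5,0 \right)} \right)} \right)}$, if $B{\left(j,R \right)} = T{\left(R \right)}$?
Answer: $918$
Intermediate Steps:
$A{\left(I,t \right)} = 6$ ($A{\left(I,t \right)} = 6 + 0 = 6$)
$K{\left(g,L \right)} = - 3 L$
$B{\left(j,R \right)} = R$
$c{\left(m,G \right)} = 3 G$
$B{\left(15,-17 \right)} c{\left(8,K{\left(-5,A{\left(5,0 \right)} \right)} \right)} = - 17 \cdot 3 \left(\left(-3\right) 6\right) = - 17 \cdot 3 \left(-18\right) = \left(-17\right) \left(-54\right) = 918$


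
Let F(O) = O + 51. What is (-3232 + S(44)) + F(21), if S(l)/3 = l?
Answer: -3028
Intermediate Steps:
F(O) = 51 + O
S(l) = 3*l
(-3232 + S(44)) + F(21) = (-3232 + 3*44) + (51 + 21) = (-3232 + 132) + 72 = -3100 + 72 = -3028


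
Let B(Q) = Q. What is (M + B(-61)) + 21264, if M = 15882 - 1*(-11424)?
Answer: 48509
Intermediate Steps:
M = 27306 (M = 15882 + 11424 = 27306)
(M + B(-61)) + 21264 = (27306 - 61) + 21264 = 27245 + 21264 = 48509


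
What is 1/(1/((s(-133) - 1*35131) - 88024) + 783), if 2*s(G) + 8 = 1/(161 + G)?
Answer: 6896903/5400274993 ≈ 0.0012771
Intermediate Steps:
s(G) = -4 + 1/(2*(161 + G))
1/(1/((s(-133) - 1*35131) - 88024) + 783) = 1/(1/(((-1287 - 8*(-133))/(2*(161 - 133)) - 1*35131) - 88024) + 783) = 1/(1/(((½)*(-1287 + 1064)/28 - 35131) - 88024) + 783) = 1/(1/(((½)*(1/28)*(-223) - 35131) - 88024) + 783) = 1/(1/((-223/56 - 35131) - 88024) + 783) = 1/(1/(-1967559/56 - 88024) + 783) = 1/(1/(-6896903/56) + 783) = 1/(-56/6896903 + 783) = 1/(5400274993/6896903) = 6896903/5400274993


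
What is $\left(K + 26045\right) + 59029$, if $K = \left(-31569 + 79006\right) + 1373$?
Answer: $133884$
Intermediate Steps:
$K = 48810$ ($K = 47437 + 1373 = 48810$)
$\left(K + 26045\right) + 59029 = \left(48810 + 26045\right) + 59029 = 74855 + 59029 = 133884$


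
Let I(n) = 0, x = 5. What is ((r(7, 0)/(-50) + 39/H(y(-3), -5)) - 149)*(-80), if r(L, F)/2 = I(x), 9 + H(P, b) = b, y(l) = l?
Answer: 85000/7 ≈ 12143.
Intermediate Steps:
H(P, b) = -9 + b
r(L, F) = 0 (r(L, F) = 2*0 = 0)
((r(7, 0)/(-50) + 39/H(y(-3), -5)) - 149)*(-80) = ((0/(-50) + 39/(-9 - 5)) - 149)*(-80) = ((0*(-1/50) + 39/(-14)) - 149)*(-80) = ((0 + 39*(-1/14)) - 149)*(-80) = ((0 - 39/14) - 149)*(-80) = (-39/14 - 149)*(-80) = -2125/14*(-80) = 85000/7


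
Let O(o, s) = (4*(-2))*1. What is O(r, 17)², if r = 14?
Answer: 64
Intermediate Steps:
O(o, s) = -8 (O(o, s) = -8*1 = -8)
O(r, 17)² = (-8)² = 64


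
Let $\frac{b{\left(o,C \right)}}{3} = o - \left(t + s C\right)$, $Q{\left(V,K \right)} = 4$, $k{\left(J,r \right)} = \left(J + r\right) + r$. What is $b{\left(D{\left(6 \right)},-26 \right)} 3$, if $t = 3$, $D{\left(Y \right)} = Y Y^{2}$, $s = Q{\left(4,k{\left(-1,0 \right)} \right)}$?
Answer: $2853$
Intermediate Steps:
$k{\left(J,r \right)} = J + 2 r$
$s = 4$
$D{\left(Y \right)} = Y^{3}$
$b{\left(o,C \right)} = -9 - 12 C + 3 o$ ($b{\left(o,C \right)} = 3 \left(o - \left(3 + 4 C\right)\right) = 3 \left(-3 + o - 4 C\right) = -9 - 12 C + 3 o$)
$b{\left(D{\left(6 \right)},-26 \right)} 3 = \left(-9 - -312 + 3 \cdot 6^{3}\right) 3 = \left(-9 + 312 + 3 \cdot 216\right) 3 = \left(-9 + 312 + 648\right) 3 = 951 \cdot 3 = 2853$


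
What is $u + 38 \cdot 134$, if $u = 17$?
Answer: $5109$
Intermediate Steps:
$u + 38 \cdot 134 = 17 + 38 \cdot 134 = 17 + 5092 = 5109$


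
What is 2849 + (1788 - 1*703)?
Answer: 3934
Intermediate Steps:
2849 + (1788 - 1*703) = 2849 + (1788 - 703) = 2849 + 1085 = 3934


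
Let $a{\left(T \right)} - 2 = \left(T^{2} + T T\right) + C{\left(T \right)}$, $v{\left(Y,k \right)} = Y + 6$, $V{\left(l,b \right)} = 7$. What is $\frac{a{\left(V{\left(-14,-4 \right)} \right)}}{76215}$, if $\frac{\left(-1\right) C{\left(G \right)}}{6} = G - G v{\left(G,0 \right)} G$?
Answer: $\frac{776}{15243} \approx 0.050909$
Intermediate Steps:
$v{\left(Y,k \right)} = 6 + Y$
$C{\left(G \right)} = - 6 G + 6 G^{2} \left(6 + G\right)$ ($C{\left(G \right)} = - 6 \left(G - G \left(6 + G\right) G\right) = - 6 \left(G - G^{2} \left(6 + G\right)\right) = - 6 G + 6 G^{2} \left(6 + G\right)$)
$a{\left(T \right)} = 2 + 2 T^{2} + 6 T \left(-1 + T \left(6 + T\right)\right)$ ($a{\left(T \right)} = 2 + \left(\left(T^{2} + T T\right) + 6 T \left(-1 + T \left(6 + T\right)\right)\right) = 2 + \left(\left(T^{2} + T^{2}\right) + 6 T \left(-1 + T \left(6 + T\right)\right)\right) = 2 + \left(2 T^{2} + 6 T \left(-1 + T \left(6 + T\right)\right)\right) = 2 + 2 T^{2} + 6 T \left(-1 + T \left(6 + T\right)\right)$)
$\frac{a{\left(V{\left(-14,-4 \right)} \right)}}{76215} = \frac{2 - 42 + 6 \cdot 7^{3} + 38 \cdot 7^{2}}{76215} = \left(2 - 42 + 6 \cdot 343 + 38 \cdot 49\right) \frac{1}{76215} = \left(2 - 42 + 2058 + 1862\right) \frac{1}{76215} = 3880 \cdot \frac{1}{76215} = \frac{776}{15243}$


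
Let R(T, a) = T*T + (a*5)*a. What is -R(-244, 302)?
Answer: -515556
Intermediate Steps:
R(T, a) = T² + 5*a² (R(T, a) = T² + (5*a)*a = T² + 5*a²)
-R(-244, 302) = -((-244)² + 5*302²) = -(59536 + 5*91204) = -(59536 + 456020) = -1*515556 = -515556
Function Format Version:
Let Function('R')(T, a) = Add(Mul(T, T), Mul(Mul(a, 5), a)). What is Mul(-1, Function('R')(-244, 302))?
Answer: -515556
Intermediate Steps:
Function('R')(T, a) = Add(Pow(T, 2), Mul(5, Pow(a, 2))) (Function('R')(T, a) = Add(Pow(T, 2), Mul(Mul(5, a), a)) = Add(Pow(T, 2), Mul(5, Pow(a, 2))))
Mul(-1, Function('R')(-244, 302)) = Mul(-1, Add(Pow(-244, 2), Mul(5, Pow(302, 2)))) = Mul(-1, Add(59536, Mul(5, 91204))) = Mul(-1, Add(59536, 456020)) = Mul(-1, 515556) = -515556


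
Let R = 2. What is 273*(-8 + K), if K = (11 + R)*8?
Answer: 26208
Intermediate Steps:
K = 104 (K = (11 + 2)*8 = 13*8 = 104)
273*(-8 + K) = 273*(-8 + 104) = 273*96 = 26208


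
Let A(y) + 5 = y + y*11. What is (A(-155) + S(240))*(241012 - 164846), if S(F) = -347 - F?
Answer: -186759032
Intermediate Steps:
A(y) = -5 + 12*y (A(y) = -5 + (y + y*11) = -5 + (y + 11*y) = -5 + 12*y)
(A(-155) + S(240))*(241012 - 164846) = ((-5 + 12*(-155)) + (-347 - 1*240))*(241012 - 164846) = ((-5 - 1860) + (-347 - 240))*76166 = (-1865 - 587)*76166 = -2452*76166 = -186759032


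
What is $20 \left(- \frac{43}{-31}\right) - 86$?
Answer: $- \frac{1806}{31} \approx -58.258$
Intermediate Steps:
$20 \left(- \frac{43}{-31}\right) - 86 = 20 \left(\left(-43\right) \left(- \frac{1}{31}\right)\right) - 86 = 20 \cdot \frac{43}{31} - 86 = \frac{860}{31} - 86 = - \frac{1806}{31}$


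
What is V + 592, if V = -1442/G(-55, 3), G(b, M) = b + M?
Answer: 16113/26 ≈ 619.73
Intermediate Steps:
G(b, M) = M + b
V = 721/26 (V = -1442/(3 - 55) = -1442/(-52) = -1442*(-1/52) = 721/26 ≈ 27.731)
V + 592 = 721/26 + 592 = 16113/26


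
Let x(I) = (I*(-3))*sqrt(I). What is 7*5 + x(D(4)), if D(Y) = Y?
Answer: 11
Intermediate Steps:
x(I) = -3*I**(3/2) (x(I) = (-3*I)*sqrt(I) = -3*I**(3/2))
7*5 + x(D(4)) = 7*5 - 3*4**(3/2) = 35 - 3*8 = 35 - 24 = 11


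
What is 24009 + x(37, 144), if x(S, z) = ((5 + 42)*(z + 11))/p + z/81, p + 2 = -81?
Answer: 17870486/747 ≈ 23923.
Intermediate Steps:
p = -83 (p = -2 - 81 = -83)
x(S, z) = -517/83 - 3724*z/6723 (x(S, z) = ((5 + 42)*(z + 11))/(-83) + z/81 = (47*(11 + z))*(-1/83) + z*(1/81) = (517 + 47*z)*(-1/83) + z/81 = (-517/83 - 47*z/83) + z/81 = -517/83 - 3724*z/6723)
24009 + x(37, 144) = 24009 + (-517/83 - 3724/6723*144) = 24009 + (-517/83 - 59584/747) = 24009 - 64237/747 = 17870486/747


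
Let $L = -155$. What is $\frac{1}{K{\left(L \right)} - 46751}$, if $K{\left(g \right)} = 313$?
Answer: $- \frac{1}{46438} \approx -2.1534 \cdot 10^{-5}$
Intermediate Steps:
$\frac{1}{K{\left(L \right)} - 46751} = \frac{1}{313 - 46751} = \frac{1}{-46438} = - \frac{1}{46438}$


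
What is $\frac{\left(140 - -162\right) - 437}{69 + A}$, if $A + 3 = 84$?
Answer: $- \frac{9}{10} \approx -0.9$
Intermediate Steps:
$A = 81$ ($A = -3 + 84 = 81$)
$\frac{\left(140 - -162\right) - 437}{69 + A} = \frac{\left(140 - -162\right) - 437}{69 + 81} = \frac{\left(140 + 162\right) - 437}{150} = \left(302 - 437\right) \frac{1}{150} = \left(-135\right) \frac{1}{150} = - \frac{9}{10}$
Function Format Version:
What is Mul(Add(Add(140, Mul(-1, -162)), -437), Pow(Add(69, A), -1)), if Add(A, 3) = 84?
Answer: Rational(-9, 10) ≈ -0.90000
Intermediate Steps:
A = 81 (A = Add(-3, 84) = 81)
Mul(Add(Add(140, Mul(-1, -162)), -437), Pow(Add(69, A), -1)) = Mul(Add(Add(140, Mul(-1, -162)), -437), Pow(Add(69, 81), -1)) = Mul(Add(Add(140, 162), -437), Pow(150, -1)) = Mul(Add(302, -437), Rational(1, 150)) = Mul(-135, Rational(1, 150)) = Rational(-9, 10)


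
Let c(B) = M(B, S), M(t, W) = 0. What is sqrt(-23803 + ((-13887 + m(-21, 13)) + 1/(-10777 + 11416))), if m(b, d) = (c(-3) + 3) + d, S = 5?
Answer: I*sqrt(1709231635)/213 ≈ 194.1*I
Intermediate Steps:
c(B) = 0
m(b, d) = 3 + d (m(b, d) = (0 + 3) + d = 3 + d)
sqrt(-23803 + ((-13887 + m(-21, 13)) + 1/(-10777 + 11416))) = sqrt(-23803 + ((-13887 + (3 + 13)) + 1/(-10777 + 11416))) = sqrt(-23803 + ((-13887 + 16) + 1/639)) = sqrt(-23803 + (-13871 + 1/639)) = sqrt(-23803 - 8863568/639) = sqrt(-24073685/639) = I*sqrt(1709231635)/213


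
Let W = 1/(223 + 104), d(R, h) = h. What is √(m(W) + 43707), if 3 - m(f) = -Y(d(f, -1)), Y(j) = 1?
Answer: √43711 ≈ 209.07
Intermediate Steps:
W = 1/327 ≈ 0.0030581
m(f) = 4 (m(f) = 3 - (-1) = 3 - 1*(-1) = 3 + 1 = 4)
√(m(W) + 43707) = √(4 + 43707) = √43711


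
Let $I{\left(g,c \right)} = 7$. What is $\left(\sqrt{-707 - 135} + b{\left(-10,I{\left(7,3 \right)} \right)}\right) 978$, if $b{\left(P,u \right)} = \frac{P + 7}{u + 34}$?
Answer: $- \frac{2934}{41} + 978 i \sqrt{842} \approx -71.561 + 28379.0 i$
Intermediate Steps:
$b{\left(P,u \right)} = \frac{7 + P}{34 + u}$
$\left(\sqrt{-707 - 135} + b{\left(-10,I{\left(7,3 \right)} \right)}\right) 978 = \left(\sqrt{-707 - 135} + \frac{7 - 10}{34 + 7}\right) 978 = \left(\sqrt{-842} + \frac{1}{41} \left(-3\right)\right) 978 = \left(i \sqrt{842} + \frac{1}{41} \left(-3\right)\right) 978 = \left(i \sqrt{842} - \frac{3}{41}\right) 978 = \left(- \frac{3}{41} + i \sqrt{842}\right) 978 = - \frac{2934}{41} + 978 i \sqrt{842}$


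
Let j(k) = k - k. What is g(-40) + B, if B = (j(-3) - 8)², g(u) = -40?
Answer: 24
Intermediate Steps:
j(k) = 0
B = 64 (B = (0 - 8)² = (-8)² = 64)
g(-40) + B = -40 + 64 = 24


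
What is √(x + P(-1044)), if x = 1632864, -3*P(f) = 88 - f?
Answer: 2*√3673095/3 ≈ 1277.7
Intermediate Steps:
P(f) = -88/3 + f/3 (P(f) = -(88 - f)/3 = -88/3 + f/3)
√(x + P(-1044)) = √(1632864 + (-88/3 + (⅓)*(-1044))) = √(1632864 + (-88/3 - 348)) = √(1632864 - 1132/3) = √(4897460/3) = 2*√3673095/3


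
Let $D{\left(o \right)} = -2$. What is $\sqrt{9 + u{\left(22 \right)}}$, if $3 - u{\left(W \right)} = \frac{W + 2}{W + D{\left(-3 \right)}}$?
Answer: $\frac{3 \sqrt{30}}{5} \approx 3.2863$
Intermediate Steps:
$u{\left(W \right)} = 3 - \frac{2 + W}{-2 + W}$ ($u{\left(W \right)} = 3 - \frac{W + 2}{W - 2} = 3 - \frac{2 + W}{-2 + W}$)
$\sqrt{9 + u{\left(22 \right)}} = \sqrt{9 + \frac{2 \left(-4 + 22\right)}{-2 + 22}} = \sqrt{9 + 2 \cdot \frac{1}{20} \cdot 18} = \sqrt{9 + \frac{9}{5}} = \sqrt{\frac{54}{5}} = \frac{3 \sqrt{30}}{5}$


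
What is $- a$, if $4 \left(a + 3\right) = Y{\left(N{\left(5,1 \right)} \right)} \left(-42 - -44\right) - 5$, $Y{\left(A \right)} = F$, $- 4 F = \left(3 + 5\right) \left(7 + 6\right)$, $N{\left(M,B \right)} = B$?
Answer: $\frac{69}{4} \approx 17.25$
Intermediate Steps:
$F = -26$ ($F = - \frac{\left(3 + 5\right) \left(7 + 6\right)}{4} = - \frac{8 \cdot 13}{4} = \left(- \frac{1}{4}\right) 104 = -26$)
$Y{\left(A \right)} = -26$
$a = - \frac{69}{4}$ ($a = -3 + \frac{- 26 \left(-42 - -44\right) - 5}{4} = -3 + \frac{- 26 \left(-42 + 44\right) - 5}{4} = -3 + \frac{\left(-26\right) 2 - 5}{4} = -3 + \frac{-52 - 5}{4} = -3 + \frac{1}{4} \left(-57\right) = -3 - \frac{57}{4} = - \frac{69}{4} \approx -17.25$)
$- a = \left(-1\right) \left(- \frac{69}{4}\right) = \frac{69}{4}$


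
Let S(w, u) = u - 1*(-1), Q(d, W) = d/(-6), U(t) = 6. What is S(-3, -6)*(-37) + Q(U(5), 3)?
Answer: 184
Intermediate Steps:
Q(d, W) = -d/6 (Q(d, W) = d*(-1/6) = -d/6)
S(w, u) = 1 + u (S(w, u) = u + 1 = 1 + u)
S(-3, -6)*(-37) + Q(U(5), 3) = (1 - 6)*(-37) - 1/6*6 = -5*(-37) - 1 = 185 - 1 = 184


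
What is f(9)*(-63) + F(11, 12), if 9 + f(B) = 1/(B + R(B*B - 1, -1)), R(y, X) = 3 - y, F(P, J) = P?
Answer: 39367/68 ≈ 578.93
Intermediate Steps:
f(B) = -9 + 1/(4 + B - B²) (f(B) = -9 + 1/(B + (3 - (B*B - 1))) = -9 + 1/(B + (3 - (B² - 1))) = -9 + 1/(B + (3 - (-1 + B²))) = -9 + 1/(B + (3 + (1 - B²))) = -9 + 1/(B + (4 - B²)) = -9 + 1/(4 + B - B²))
f(9)*(-63) + F(11, 12) = ((-35 - 9*9 + 9*9²)/(4 + 9 - 1*9²))*(-63) + 11 = ((-35 - 81 + 9*81)/(4 + 9 - 1*81))*(-63) + 11 = ((-35 - 81 + 729)/(4 + 9 - 81))*(-63) + 11 = (613/(-68))*(-63) + 11 = -1/68*613*(-63) + 11 = -613/68*(-63) + 11 = 38619/68 + 11 = 39367/68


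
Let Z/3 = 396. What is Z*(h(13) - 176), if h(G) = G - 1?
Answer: -194832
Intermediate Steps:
Z = 1188 (Z = 3*396 = 1188)
h(G) = -1 + G
Z*(h(13) - 176) = 1188*((-1 + 13) - 176) = 1188*(12 - 176) = 1188*(-164) = -194832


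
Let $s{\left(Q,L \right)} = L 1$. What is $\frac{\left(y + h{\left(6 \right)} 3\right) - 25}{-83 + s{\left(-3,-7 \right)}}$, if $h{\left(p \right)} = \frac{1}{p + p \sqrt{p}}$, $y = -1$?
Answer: $\frac{29}{100} - \frac{\sqrt{6}}{900} \approx 0.28728$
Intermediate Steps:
$s{\left(Q,L \right)} = L$
$h{\left(p \right)} = \frac{1}{p + p^{\frac{3}{2}}}$
$\frac{\left(y + h{\left(6 \right)} 3\right) - 25}{-83 + s{\left(-3,-7 \right)}} = \frac{\left(-1 + \frac{1}{6 + 6^{\frac{3}{2}}} \cdot 3\right) - 25}{-83 - 7} = \frac{\left(-1 + \frac{1}{6 + 6 \sqrt{6}} \cdot 3\right) - 25}{-90} = \left(\left(-1 + \frac{3}{6 + 6 \sqrt{6}}\right) - 25\right) \left(- \frac{1}{90}\right) = \left(-26 + \frac{3}{6 + 6 \sqrt{6}}\right) \left(- \frac{1}{90}\right) = \frac{13}{45} - \frac{1}{30 \left(6 + 6 \sqrt{6}\right)}$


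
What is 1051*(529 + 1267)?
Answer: 1887596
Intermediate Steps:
1051*(529 + 1267) = 1051*1796 = 1887596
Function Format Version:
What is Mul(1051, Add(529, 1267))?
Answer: 1887596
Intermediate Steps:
Mul(1051, Add(529, 1267)) = Mul(1051, 1796) = 1887596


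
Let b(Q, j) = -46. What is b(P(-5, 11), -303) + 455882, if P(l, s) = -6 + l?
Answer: 455836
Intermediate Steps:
b(P(-5, 11), -303) + 455882 = -46 + 455882 = 455836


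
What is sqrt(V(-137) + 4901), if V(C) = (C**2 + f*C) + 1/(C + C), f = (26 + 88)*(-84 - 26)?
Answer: sqrt(130756115126)/274 ≈ 1319.7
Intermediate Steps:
f = -12540 (f = 114*(-110) = -12540)
V(C) = C**2 + 1/(2*C) - 12540*C (V(C) = (C**2 - 12540*C) + 1/(C + C) = (C**2 - 12540*C) + 1/(2*C) = C**2 + 1/(2*C) - 12540*C)
sqrt(V(-137) + 4901) = sqrt(((-137)**2 + (1/2)/(-137) - 12540*(-137)) + 4901) = sqrt((18769 + (1/2)*(-1/137) + 1717980) + 4901) = sqrt((18769 - 1/274 + 1717980) + 4901) = sqrt(475869225/274 + 4901) = sqrt(477212099/274) = sqrt(130756115126)/274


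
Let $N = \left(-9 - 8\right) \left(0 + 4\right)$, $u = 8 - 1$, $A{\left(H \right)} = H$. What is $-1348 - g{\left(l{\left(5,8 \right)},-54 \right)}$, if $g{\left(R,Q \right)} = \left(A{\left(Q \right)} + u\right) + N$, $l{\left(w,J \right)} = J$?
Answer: $-1233$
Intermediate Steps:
$u = 7$ ($u = 8 - 1 = 7$)
$N = -68$ ($N = \left(-17\right) 4 = -68$)
$g{\left(R,Q \right)} = -61 + Q$ ($g{\left(R,Q \right)} = \left(Q + 7\right) - 68 = \left(7 + Q\right) - 68 = -61 + Q$)
$-1348 - g{\left(l{\left(5,8 \right)},-54 \right)} = -1348 - \left(-61 - 54\right) = -1348 - -115 = -1348 + 115 = -1233$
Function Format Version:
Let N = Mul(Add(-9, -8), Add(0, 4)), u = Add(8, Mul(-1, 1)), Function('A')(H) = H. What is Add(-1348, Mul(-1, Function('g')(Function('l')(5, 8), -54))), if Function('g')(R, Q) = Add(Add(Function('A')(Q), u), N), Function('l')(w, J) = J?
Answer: -1233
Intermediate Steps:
u = 7 (u = Add(8, -1) = 7)
N = -68 (N = Mul(-17, 4) = -68)
Function('g')(R, Q) = Add(-61, Q) (Function('g')(R, Q) = Add(Add(Q, 7), -68) = Add(Add(7, Q), -68) = Add(-61, Q))
Add(-1348, Mul(-1, Function('g')(Function('l')(5, 8), -54))) = Add(-1348, Mul(-1, Add(-61, -54))) = Add(-1348, Mul(-1, -115)) = Add(-1348, 115) = -1233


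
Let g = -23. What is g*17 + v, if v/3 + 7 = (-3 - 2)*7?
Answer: -517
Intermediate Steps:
v = -126 (v = -21 + 3*((-3 - 2)*7) = -21 + 3*(-5*7) = -21 + 3*(-35) = -21 - 105 = -126)
g*17 + v = -23*17 - 126 = -391 - 126 = -517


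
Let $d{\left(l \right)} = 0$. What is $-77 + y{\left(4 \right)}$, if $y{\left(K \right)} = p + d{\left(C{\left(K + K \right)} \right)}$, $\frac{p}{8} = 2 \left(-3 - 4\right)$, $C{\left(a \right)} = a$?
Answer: $-189$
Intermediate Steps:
$p = -112$ ($p = 8 \cdot 2 \left(-3 - 4\right) = 8 \cdot 2 \left(-7\right) = 8 \left(-14\right) = -112$)
$y{\left(K \right)} = -112$ ($y{\left(K \right)} = -112 + 0 = -112$)
$-77 + y{\left(4 \right)} = -77 - 112 = -189$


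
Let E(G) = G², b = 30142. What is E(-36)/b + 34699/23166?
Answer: 537960197/349134786 ≈ 1.5408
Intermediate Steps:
E(-36)/b + 34699/23166 = (-36)²/30142 + 34699/23166 = 1296*(1/30142) + 34699*(1/23166) = 648/15071 + 34699/23166 = 537960197/349134786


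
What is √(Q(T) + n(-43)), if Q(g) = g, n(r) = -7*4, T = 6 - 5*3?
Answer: I*√37 ≈ 6.0828*I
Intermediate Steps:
T = -9 (T = 6 - 15 = -9)
n(r) = -28
√(Q(T) + n(-43)) = √(-9 - 28) = √(-37) = I*√37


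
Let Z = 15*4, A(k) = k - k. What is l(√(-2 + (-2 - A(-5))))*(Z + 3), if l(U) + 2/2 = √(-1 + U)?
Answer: -63 + 63*√(-1 + 2*I) ≈ -13.472 + 80.137*I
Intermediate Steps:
A(k) = 0
Z = 60
l(U) = -1 + √(-1 + U)
l(√(-2 + (-2 - A(-5))))*(Z + 3) = (-1 + √(-1 + √(-2 + (-2 - 1*0))))*(60 + 3) = (-1 + √(-1 + √(-2 + (-2 + 0))))*63 = (-1 + √(-1 + √(-2 - 2)))*63 = (-1 + √(-1 + √(-4)))*63 = (-1 + √(-1 + 2*I))*63 = -63 + 63*√(-1 + 2*I)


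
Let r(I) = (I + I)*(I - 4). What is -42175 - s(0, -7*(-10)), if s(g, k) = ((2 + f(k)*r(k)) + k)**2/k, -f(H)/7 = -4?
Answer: -33488125757/35 ≈ -9.5680e+8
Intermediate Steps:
f(H) = 28 (f(H) = -7*(-4) = 28)
r(I) = 2*I*(-4 + I) (r(I) = (2*I)*(-4 + I) = 2*I*(-4 + I))
s(g, k) = (2 + k + 56*k*(-4 + k))**2/k (s(g, k) = ((2 + 28*(2*k*(-4 + k))) + k)**2/k = ((2 + 56*k*(-4 + k)) + k)**2/k = (2 + k + 56*k*(-4 + k))**2/k)
-42175 - s(0, -7*(-10)) = -42175 - (2 - 7*(-10) + 56*(-7*(-10))*(-4 - 7*(-10)))**2/((-7*(-10))) = -42175 - (2 + 70 + 56*70*(-4 + 70))**2/70 = -42175 - (2 + 70 + 56*70*66)**2/70 = -42175 - (2 + 70 + 258720)**2/70 = -42175 - 258792**2/70 = -42175 - 66973299264/70 = -42175 - 1*33486649632/35 = -42175 - 33486649632/35 = -33488125757/35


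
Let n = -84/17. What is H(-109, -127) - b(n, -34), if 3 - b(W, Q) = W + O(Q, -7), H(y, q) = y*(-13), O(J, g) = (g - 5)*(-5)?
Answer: 24974/17 ≈ 1469.1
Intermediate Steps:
O(J, g) = 25 - 5*g (O(J, g) = (-5 + g)*(-5) = 25 - 5*g)
n = -84/17 (n = -84*1/17 = -84/17 ≈ -4.9412)
H(y, q) = -13*y
b(W, Q) = -57 - W (b(W, Q) = 3 - (W + (25 - 5*(-7))) = 3 - (W + (25 + 35)) = 3 - (W + 60) = 3 - (60 + W) = 3 + (-60 - W) = -57 - W)
H(-109, -127) - b(n, -34) = -13*(-109) - (-57 - 1*(-84/17)) = 1417 - (-57 + 84/17) = 1417 - 1*(-885/17) = 1417 + 885/17 = 24974/17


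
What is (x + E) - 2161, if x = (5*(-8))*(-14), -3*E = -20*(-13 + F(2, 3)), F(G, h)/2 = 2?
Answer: -1661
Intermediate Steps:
F(G, h) = 4 (F(G, h) = 2*2 = 4)
E = -60 (E = -(-20)*(-13 + 4)/3 = -(-20)*(-9)/3 = -⅓*180 = -60)
x = 560 (x = -40*(-14) = 560)
(x + E) - 2161 = (560 - 60) - 2161 = 500 - 2161 = -1661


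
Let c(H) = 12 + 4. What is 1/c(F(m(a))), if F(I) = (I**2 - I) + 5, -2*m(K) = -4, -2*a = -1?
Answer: 1/16 ≈ 0.062500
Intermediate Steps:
a = 1/2 (a = -1/2*(-1) = 1/2 ≈ 0.50000)
m(K) = 2 (m(K) = -1/2*(-4) = 2)
F(I) = 5 + I**2 - I
c(H) = 16
1/c(F(m(a))) = 1/16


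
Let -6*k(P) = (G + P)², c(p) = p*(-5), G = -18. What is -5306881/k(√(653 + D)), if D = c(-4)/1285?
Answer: 2103085099014/(4626 - 35*√35209)² ≈ 5.5798e+5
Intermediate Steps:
c(p) = -5*p
D = 4/257 (D = -5*(-4)/1285 = 20*(1/1285) = 4/257 ≈ 0.015564)
k(P) = -(-18 + P)²/6
-5306881/k(√(653 + D)) = -5306881*(-6/(-18 + √(653 + 4/257))²) = -5306881*(-6/(-18 + √(167825/257))²) = -5306881*(-6/(-18 + 35*√35209/257)²) = -(-31841286)/(-18 + 35*√35209/257)² = 31841286/(-18 + 35*√35209/257)²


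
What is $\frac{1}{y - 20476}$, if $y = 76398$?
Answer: $\frac{1}{55922} \approx 1.7882 \cdot 10^{-5}$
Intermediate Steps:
$\frac{1}{y - 20476} = \frac{1}{76398 - 20476} = \frac{1}{55922}$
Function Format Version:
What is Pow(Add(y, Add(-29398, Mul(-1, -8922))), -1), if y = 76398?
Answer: Rational(1, 55922) ≈ 1.7882e-5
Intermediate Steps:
Pow(Add(y, Add(-29398, Mul(-1, -8922))), -1) = Pow(Add(76398, Add(-29398, Mul(-1, -8922))), -1) = Pow(Add(76398, Add(-29398, 8922)), -1) = Pow(Add(76398, -20476), -1) = Pow(55922, -1) = Rational(1, 55922)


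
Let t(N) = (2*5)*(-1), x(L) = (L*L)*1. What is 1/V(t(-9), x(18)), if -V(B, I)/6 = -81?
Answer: 1/486 ≈ 0.0020576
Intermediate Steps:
x(L) = L² (x(L) = L²*1 = L²)
t(N) = -10 (t(N) = 10*(-1) = -10)
V(B, I) = 486 (V(B, I) = -6*(-81) = 486)
1/V(t(-9), x(18)) = 1/486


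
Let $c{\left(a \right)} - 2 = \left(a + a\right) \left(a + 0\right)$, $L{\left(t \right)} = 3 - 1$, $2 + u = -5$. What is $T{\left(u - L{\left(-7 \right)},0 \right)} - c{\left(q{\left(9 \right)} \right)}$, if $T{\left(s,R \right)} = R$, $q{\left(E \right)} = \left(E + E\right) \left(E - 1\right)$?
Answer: $-41474$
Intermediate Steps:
$u = -7$ ($u = -2 - 5 = -7$)
$L{\left(t \right)} = 2$ ($L{\left(t \right)} = 3 - 1 = 2$)
$q{\left(E \right)} = 2 E \left(-1 + E\right)$
$c{\left(a \right)} = 2 + 2 a^{2}$ ($c{\left(a \right)} = 2 + \left(a + a\right) \left(a + 0\right) = 2 + 2 a a = 2 + 2 a^{2}$)
$T{\left(u - L{\left(-7 \right)},0 \right)} - c{\left(q{\left(9 \right)} \right)} = 0 - \left(2 + 2 \left(2 \cdot 9 \left(-1 + 9\right)\right)^{2}\right) = 0 - \left(2 + 2 \left(2 \cdot 9 \cdot 8\right)^{2}\right) = 0 - \left(2 + 2 \cdot 144^{2}\right) = 0 - \left(2 + 2 \cdot 20736\right) = 0 - \left(2 + 41472\right) = 0 - 41474 = -41474$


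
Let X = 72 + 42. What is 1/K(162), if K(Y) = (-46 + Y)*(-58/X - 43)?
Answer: -57/287680 ≈ -0.00019814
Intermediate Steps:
X = 114
K(Y) = 114080/57 - 2480*Y/57 (K(Y) = (-46 + Y)*(-58/114 - 43) = (-46 + Y)*(-58*1/114 - 43) = (-46 + Y)*(-29/57 - 43) = (-46 + Y)*(-2480/57) = 114080/57 - 2480*Y/57)
1/K(162) = 1/(114080/57 - 2480/57*162) = 1/(114080/57 - 133920/19) = 1/(-287680/57) = -57/287680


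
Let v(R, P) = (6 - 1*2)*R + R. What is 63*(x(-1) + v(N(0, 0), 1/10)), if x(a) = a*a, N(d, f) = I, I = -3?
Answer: -882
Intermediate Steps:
N(d, f) = -3
x(a) = a²
v(R, P) = 5*R (v(R, P) = (6 - 2)*R + R = 4*R + R = 5*R)
63*(x(-1) + v(N(0, 0), 1/10)) = 63*((-1)² + 5*(-3)) = 63*(1 - 15) = 63*(-14) = -882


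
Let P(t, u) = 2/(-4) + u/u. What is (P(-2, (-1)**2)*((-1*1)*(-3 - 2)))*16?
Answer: 40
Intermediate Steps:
P(t, u) = 1/2 (P(t, u) = 2*(-1/4) + 1 = -1/2 + 1 = 1/2)
(P(-2, (-1)**2)*((-1*1)*(-3 - 2)))*16 = (((-1*1)*(-3 - 2))/2)*16 = ((-1*(-5))/2)*16 = ((1/2)*5)*16 = (5/2)*16 = 40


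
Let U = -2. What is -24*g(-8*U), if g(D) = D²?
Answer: -6144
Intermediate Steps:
-24*g(-8*U) = -24*(-8*(-2))² = -24*16² = -24*256 = -6144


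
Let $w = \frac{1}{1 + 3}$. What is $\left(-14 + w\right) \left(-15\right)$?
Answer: $\frac{825}{4} \approx 206.25$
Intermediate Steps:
$w = \frac{1}{4} \approx 0.25$
$\left(-14 + w\right) \left(-15\right) = \left(-14 + \frac{1}{4}\right) \left(-15\right) = \left(- \frac{55}{4}\right) \left(-15\right) = \frac{825}{4}$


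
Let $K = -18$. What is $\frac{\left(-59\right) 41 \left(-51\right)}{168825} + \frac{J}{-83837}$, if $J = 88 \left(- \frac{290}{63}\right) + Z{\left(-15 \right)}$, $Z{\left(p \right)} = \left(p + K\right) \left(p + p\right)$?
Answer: $\frac{215126890163}{297229412025} \approx 0.72377$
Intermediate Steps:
$Z{\left(p \right)} = 2 p \left(-18 + p\right)$ ($Z{\left(p \right)} = \left(p - 18\right) \left(p + p\right) = \left(-18 + p\right) 2 p = 2 p \left(-18 + p\right)$)
$J = \frac{36850}{63}$ ($J = 88 \left(- \frac{290}{63}\right) + 2 \left(-15\right) \left(-18 - 15\right) = 88 \left(\left(-290\right) \frac{1}{63}\right) + 2 \left(-15\right) \left(-33\right) = 88 \left(- \frac{290}{63}\right) + 990 = - \frac{25520}{63} + 990 = \frac{36850}{63} \approx 584.92$)
$\frac{\left(-59\right) 41 \left(-51\right)}{168825} + \frac{J}{-83837} = \frac{\left(-59\right) 41 \left(-51\right)}{168825} + \frac{36850}{63 \left(-83837\right)} = \left(-2419\right) \left(-51\right) \frac{1}{168825} + \frac{36850}{63} \left(- \frac{1}{83837}\right) = 123369 \cdot \frac{1}{168825} - \frac{36850}{5281731} = \frac{41123}{56275} - \frac{36850}{5281731} = \frac{215126890163}{297229412025}$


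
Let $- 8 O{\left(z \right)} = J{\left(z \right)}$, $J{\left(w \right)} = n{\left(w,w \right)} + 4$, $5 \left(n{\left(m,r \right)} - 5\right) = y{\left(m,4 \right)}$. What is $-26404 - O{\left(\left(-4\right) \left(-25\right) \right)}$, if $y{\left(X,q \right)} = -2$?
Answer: $- \frac{1056117}{40} \approx -26403.0$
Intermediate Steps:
$n{\left(m,r \right)} = \frac{23}{5}$ ($n{\left(m,r \right)} = 5 + \frac{1}{5} \left(-2\right) = 5 - \frac{2}{5} = \frac{23}{5}$)
$J{\left(w \right)} = \frac{43}{5}$ ($J{\left(w \right)} = \frac{23}{5} + 4 = \frac{43}{5}$)
$O{\left(z \right)} = - \frac{43}{40}$ ($O{\left(z \right)} = \left(- \frac{1}{8}\right) \frac{43}{5} = - \frac{43}{40}$)
$-26404 - O{\left(\left(-4\right) \left(-25\right) \right)} = -26404 - - \frac{43}{40} = -26404 + \frac{43}{40} = - \frac{1056117}{40}$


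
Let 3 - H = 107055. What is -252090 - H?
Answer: -145038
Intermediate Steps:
H = -107052 (H = 3 - 1*107055 = 3 - 107055 = -107052)
-252090 - H = -252090 - 1*(-107052) = -252090 + 107052 = -145038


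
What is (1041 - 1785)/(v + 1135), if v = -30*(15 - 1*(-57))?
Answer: 744/1025 ≈ 0.72585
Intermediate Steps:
v = -2160 (v = -30*(15 + 57) = -30*72 = -2160)
(1041 - 1785)/(v + 1135) = (1041 - 1785)/(-2160 + 1135) = -744/(-1025) = -744*(-1/1025) = 744/1025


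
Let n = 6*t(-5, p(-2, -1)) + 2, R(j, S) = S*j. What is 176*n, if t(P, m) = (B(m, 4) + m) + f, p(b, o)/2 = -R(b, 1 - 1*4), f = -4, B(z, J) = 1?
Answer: -15488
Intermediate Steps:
p(b, o) = 6*b (p(b, o) = 2*(-(1 - 1*4)*b) = 2*(-(1 - 4)*b) = 2*(-(-3)*b) = 2*(3*b) = 6*b)
t(P, m) = -3 + m (t(P, m) = (1 + m) - 4 = -3 + m)
n = -88 (n = 6*(-3 + 6*(-2)) + 2 = 6*(-3 - 12) + 2 = 6*(-15) + 2 = -90 + 2 = -88)
176*n = 176*(-88) = -15488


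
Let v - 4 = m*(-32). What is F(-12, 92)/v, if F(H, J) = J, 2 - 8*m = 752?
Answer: 23/751 ≈ 0.030626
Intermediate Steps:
m = -375/4 (m = 1/4 - 1/8*752 = 1/4 - 94 = -375/4 ≈ -93.750)
v = 3004 (v = 4 - 375/4*(-32) = 4 + 3000 = 3004)
F(-12, 92)/v = 92/3004 = 92*(1/3004) = 23/751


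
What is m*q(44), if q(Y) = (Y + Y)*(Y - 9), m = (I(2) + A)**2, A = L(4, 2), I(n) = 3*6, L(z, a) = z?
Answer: 1490720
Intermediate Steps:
I(n) = 18
A = 4
m = 484 (m = (18 + 4)**2 = 22**2 = 484)
q(Y) = 2*Y*(-9 + Y) (q(Y) = (2*Y)*(-9 + Y) = 2*Y*(-9 + Y))
m*q(44) = 484*(2*44*(-9 + 44)) = 484*(2*44*35) = 484*3080 = 1490720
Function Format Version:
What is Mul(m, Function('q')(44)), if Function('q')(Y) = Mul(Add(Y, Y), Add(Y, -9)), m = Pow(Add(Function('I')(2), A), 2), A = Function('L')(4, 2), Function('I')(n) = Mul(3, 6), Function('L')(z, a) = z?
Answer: 1490720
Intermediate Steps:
Function('I')(n) = 18
A = 4
m = 484 (m = Pow(Add(18, 4), 2) = Pow(22, 2) = 484)
Function('q')(Y) = Mul(2, Y, Add(-9, Y)) (Function('q')(Y) = Mul(Mul(2, Y), Add(-9, Y)) = Mul(2, Y, Add(-9, Y)))
Mul(m, Function('q')(44)) = Mul(484, Mul(2, 44, Add(-9, 44))) = Mul(484, Mul(2, 44, 35)) = Mul(484, 3080) = 1490720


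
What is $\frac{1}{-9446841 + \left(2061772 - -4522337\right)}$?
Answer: $- \frac{1}{2862732} \approx -3.4932 \cdot 10^{-7}$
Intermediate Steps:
$\frac{1}{-9446841 + \left(2061772 - -4522337\right)} = \frac{1}{-9446841 + \left(2061772 + 4522337\right)} = \frac{1}{-9446841 + 6584109} = \frac{1}{-2862732} = - \frac{1}{2862732}$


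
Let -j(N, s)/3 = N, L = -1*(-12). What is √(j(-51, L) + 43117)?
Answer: √43270 ≈ 208.01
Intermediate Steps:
L = 12
j(N, s) = -3*N
√(j(-51, L) + 43117) = √(-3*(-51) + 43117) = √(153 + 43117) = √43270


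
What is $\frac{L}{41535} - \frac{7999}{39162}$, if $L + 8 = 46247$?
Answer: $\frac{164285917}{180732630} \approx 0.909$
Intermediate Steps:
$L = 46239$ ($L = -8 + 46247 = 46239$)
$\frac{L}{41535} - \frac{7999}{39162} = \frac{46239}{41535} - \frac{7999}{39162} = 46239 \cdot \frac{1}{41535} - \frac{7999}{39162} = \frac{15413}{13845} - \frac{7999}{39162} = \frac{164285917}{180732630}$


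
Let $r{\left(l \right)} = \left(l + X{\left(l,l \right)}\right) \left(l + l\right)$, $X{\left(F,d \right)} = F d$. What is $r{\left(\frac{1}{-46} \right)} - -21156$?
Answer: $\frac{1029620253}{48668} \approx 21156.0$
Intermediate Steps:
$r{\left(l \right)} = 2 l \left(l + l^{2}\right)$ ($r{\left(l \right)} = \left(l + l l\right) \left(l + l\right) = \left(l + l^{2}\right) 2 l = 2 l \left(l + l^{2}\right)$)
$r{\left(\frac{1}{-46} \right)} - -21156 = 2 \left(\frac{1}{-46}\right)^{2} \left(1 + \frac{1}{-46}\right) - -21156 = 2 \left(- \frac{1}{46}\right)^{2} \left(1 - \frac{1}{46}\right) + 21156 = 2 \cdot \frac{1}{2116} \cdot \frac{45}{46} + 21156 = \frac{45}{48668} + 21156 = \frac{1029620253}{48668}$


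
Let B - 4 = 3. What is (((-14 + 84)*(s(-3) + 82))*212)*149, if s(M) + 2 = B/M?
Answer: 515200280/3 ≈ 1.7173e+8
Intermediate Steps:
B = 7 (B = 4 + 3 = 7)
s(M) = -2 + 7/M
(((-14 + 84)*(s(-3) + 82))*212)*149 = (((-14 + 84)*((-2 + 7/(-3)) + 82))*212)*149 = ((70*((-2 + 7*(-⅓)) + 82))*212)*149 = ((70*((-2 - 7/3) + 82))*212)*149 = ((70*(-13/3 + 82))*212)*149 = ((70*(233/3))*212)*149 = ((16310/3)*212)*149 = (3457720/3)*149 = 515200280/3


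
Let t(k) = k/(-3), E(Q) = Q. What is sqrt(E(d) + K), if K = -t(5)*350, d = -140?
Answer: sqrt(3990)/3 ≈ 21.055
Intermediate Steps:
t(k) = -k/3 (t(k) = k*(-1/3) = -k/3)
K = 1750/3 (K = -(-1/3*5)*350 = -(-5)/3*350 = -1*(-5/3)*350 = (5/3)*350 = 1750/3 ≈ 583.33)
sqrt(E(d) + K) = sqrt(-140 + 1750/3) = sqrt(1330/3) = sqrt(3990)/3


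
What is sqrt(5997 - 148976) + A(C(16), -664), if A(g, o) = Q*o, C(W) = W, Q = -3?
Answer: 1992 + I*sqrt(142979) ≈ 1992.0 + 378.13*I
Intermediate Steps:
A(g, o) = -3*o
sqrt(5997 - 148976) + A(C(16), -664) = sqrt(5997 - 148976) - 3*(-664) = sqrt(-142979) + 1992 = I*sqrt(142979) + 1992 = 1992 + I*sqrt(142979)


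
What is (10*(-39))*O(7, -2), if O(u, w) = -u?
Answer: 2730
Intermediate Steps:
(10*(-39))*O(7, -2) = (10*(-39))*(-1*7) = -390*(-7) = 2730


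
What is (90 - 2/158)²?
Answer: 50537881/6241 ≈ 8097.7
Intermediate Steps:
(90 - 2/158)² = (90 - 2*1/158)² = (90 - 1/79)² = (7109/79)² = 50537881/6241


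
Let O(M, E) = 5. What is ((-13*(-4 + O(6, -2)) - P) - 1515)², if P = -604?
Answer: 853776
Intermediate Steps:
((-13*(-4 + O(6, -2)) - P) - 1515)² = ((-13*(-4 + 5) - 1*(-604)) - 1515)² = ((-13*1 + 604) - 1515)² = ((-13 + 604) - 1515)² = (591 - 1515)² = (-924)² = 853776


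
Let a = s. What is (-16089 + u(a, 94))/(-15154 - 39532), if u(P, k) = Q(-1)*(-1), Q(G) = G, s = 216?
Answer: 8044/27343 ≈ 0.29419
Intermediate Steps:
a = 216
u(P, k) = 1 (u(P, k) = -1*(-1) = 1)
(-16089 + u(a, 94))/(-15154 - 39532) = (-16089 + 1)/(-15154 - 39532) = -16088/(-54686) = -16088*(-1/54686) = 8044/27343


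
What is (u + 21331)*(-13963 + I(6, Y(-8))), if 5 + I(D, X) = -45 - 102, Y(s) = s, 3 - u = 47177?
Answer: 364773945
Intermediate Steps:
u = -47174 (u = 3 - 1*47177 = 3 - 47177 = -47174)
I(D, X) = -152 (I(D, X) = -5 + (-45 - 102) = -5 - 147 = -152)
(u + 21331)*(-13963 + I(6, Y(-8))) = (-47174 + 21331)*(-13963 - 152) = -25843*(-14115) = 364773945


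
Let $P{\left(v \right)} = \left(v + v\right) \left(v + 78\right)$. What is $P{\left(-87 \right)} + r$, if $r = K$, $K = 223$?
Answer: $1789$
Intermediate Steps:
$P{\left(v \right)} = 2 v \left(78 + v\right)$
$r = 223$
$P{\left(-87 \right)} + r = 2 \left(-87\right) \left(78 - 87\right) + 223 = 2 \left(-87\right) \left(-9\right) + 223 = 1566 + 223 = 1789$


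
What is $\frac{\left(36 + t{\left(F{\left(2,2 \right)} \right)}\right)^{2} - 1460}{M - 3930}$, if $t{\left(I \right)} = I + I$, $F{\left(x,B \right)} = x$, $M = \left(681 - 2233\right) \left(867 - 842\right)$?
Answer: $- \frac{14}{4273} \approx -0.0032764$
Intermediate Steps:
$M = -38800$ ($M = \left(-1552\right) 25 = -38800$)
$t{\left(I \right)} = 2 I$
$\frac{\left(36 + t{\left(F{\left(2,2 \right)} \right)}\right)^{2} - 1460}{M - 3930} = \frac{\left(36 + 2 \cdot 2\right)^{2} - 1460}{-38800 - 3930} = \frac{\left(36 + 4\right)^{2} - 1460}{-42730} = \left(40^{2} - 1460\right) \left(- \frac{1}{42730}\right) = \left(1600 - 1460\right) \left(- \frac{1}{42730}\right) = 140 \left(- \frac{1}{42730}\right) = - \frac{14}{4273}$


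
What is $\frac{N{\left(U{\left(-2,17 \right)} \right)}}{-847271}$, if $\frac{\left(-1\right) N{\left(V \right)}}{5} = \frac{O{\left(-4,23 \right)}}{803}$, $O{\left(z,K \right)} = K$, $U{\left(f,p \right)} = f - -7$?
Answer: $\frac{115}{680358613} \approx 1.6903 \cdot 10^{-7}$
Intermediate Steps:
$U{\left(f,p \right)} = 7 + f$ ($U{\left(f,p \right)} = f + 7 = 7 + f$)
$N{\left(V \right)} = - \frac{115}{803}$ ($N{\left(V \right)} = - 5 \cdot \frac{23}{803} = - 5 \cdot 23 \cdot \frac{1}{803} = \left(-5\right) \frac{23}{803} = - \frac{115}{803}$)
$\frac{N{\left(U{\left(-2,17 \right)} \right)}}{-847271} = - \frac{115}{803 \left(-847271\right)} = \left(- \frac{115}{803}\right) \left(- \frac{1}{847271}\right) = \frac{115}{680358613}$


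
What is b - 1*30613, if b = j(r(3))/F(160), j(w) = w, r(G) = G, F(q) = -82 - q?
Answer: -7408349/242 ≈ -30613.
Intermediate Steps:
b = -3/242 (b = 3/(-82 - 1*160) = 3/(-82 - 160) = 3/(-242) = 3*(-1/242) = -3/242 ≈ -0.012397)
b - 1*30613 = -3/242 - 1*30613 = -3/242 - 30613 = -7408349/242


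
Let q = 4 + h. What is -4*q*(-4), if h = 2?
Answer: 96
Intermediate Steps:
q = 6 (q = 4 + 2 = 6)
-4*q*(-4) = -4*6*(-4) = -(-96) = -4*(-24) = 96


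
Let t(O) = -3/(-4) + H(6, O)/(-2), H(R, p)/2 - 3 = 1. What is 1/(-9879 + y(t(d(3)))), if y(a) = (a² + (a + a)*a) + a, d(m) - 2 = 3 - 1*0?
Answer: -16/157609 ≈ -0.00010152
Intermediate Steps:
d(m) = 5 (d(m) = 2 + (3 - 1*0) = 2 + (3 + 0) = 2 + 3 = 5)
H(R, p) = 8 (H(R, p) = 6 + 2*1 = 6 + 2 = 8)
t(O) = -13/4 (t(O) = -3/(-4) + 8/(-2) = -3*(-¼) + 8*(-½) = ¾ - 4 = -13/4)
y(a) = a + 3*a² (y(a) = (a² + (2*a)*a) + a = (a² + 2*a²) + a = 3*a² + a = a + 3*a²)
1/(-9879 + y(t(d(3)))) = 1/(-9879 - 13*(1 + 3*(-13/4))/4) = 1/(-9879 - 13*(1 - 39/4)/4) = 1/(-9879 - 13/4*(-35/4)) = 1/(-9879 + 455/16) = 1/(-157609/16) = -16/157609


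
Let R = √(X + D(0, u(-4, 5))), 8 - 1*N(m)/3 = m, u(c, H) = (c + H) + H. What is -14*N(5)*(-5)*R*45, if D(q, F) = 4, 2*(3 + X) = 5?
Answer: 14175*√14 ≈ 53038.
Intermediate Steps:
u(c, H) = c + 2*H (u(c, H) = (H + c) + H = c + 2*H)
N(m) = 24 - 3*m
X = -½ (X = -3 + (½)*5 = -3 + 5/2 = -½ ≈ -0.50000)
R = √14/2 (R = √(-½ + 4) = √(7/2) = √14/2 ≈ 1.8708)
-14*N(5)*(-5)*R*45 = -14*(24 - 3*5)*(-5)*√14/2*45 = -14*(24 - 15)*(-5)*√14/2*45 = -14*9*(-5)*√14/2*45 = -(-630)*√14/2*45 = -(-315)*√14*45 = (315*√14)*45 = 14175*√14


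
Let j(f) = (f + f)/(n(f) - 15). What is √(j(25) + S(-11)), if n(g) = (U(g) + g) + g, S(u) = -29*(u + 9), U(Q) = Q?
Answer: √2118/6 ≈ 7.6703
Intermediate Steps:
S(u) = -261 - 29*u (S(u) = -29*(9 + u) = -261 - 29*u)
n(g) = 3*g (n(g) = (g + g) + g = 2*g + g = 3*g)
j(f) = 2*f/(-15 + 3*f) (j(f) = (f + f)/(3*f - 15) = (2*f)/(-15 + 3*f) = 2*f/(-15 + 3*f))
√(j(25) + S(-11)) = √((⅔)*25/(-5 + 25) + (-261 - 29*(-11))) = √((⅔)*25/20 + (-261 + 319)) = √((⅔)*25*(1/20) + 58) = √(⅚ + 58) = √(353/6) = √2118/6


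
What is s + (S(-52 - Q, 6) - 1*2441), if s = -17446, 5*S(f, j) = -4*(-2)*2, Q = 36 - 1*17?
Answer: -99419/5 ≈ -19884.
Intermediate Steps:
Q = 19 (Q = 36 - 17 = 19)
S(f, j) = 16/5 (S(f, j) = (-4*(-2)*2)/5 = (8*2)/5 = (⅕)*16 = 16/5)
s + (S(-52 - Q, 6) - 1*2441) = -17446 + (16/5 - 1*2441) = -17446 + (16/5 - 2441) = -17446 - 12189/5 = -99419/5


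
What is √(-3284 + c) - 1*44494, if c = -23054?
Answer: -44494 + I*√26338 ≈ -44494.0 + 162.29*I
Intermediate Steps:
√(-3284 + c) - 1*44494 = √(-3284 - 23054) - 1*44494 = √(-26338) - 44494 = I*√26338 - 44494 = -44494 + I*√26338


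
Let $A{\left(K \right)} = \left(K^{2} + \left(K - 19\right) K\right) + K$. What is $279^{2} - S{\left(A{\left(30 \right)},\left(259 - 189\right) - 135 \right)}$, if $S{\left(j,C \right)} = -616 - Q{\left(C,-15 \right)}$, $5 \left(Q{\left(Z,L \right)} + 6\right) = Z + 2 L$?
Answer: $78432$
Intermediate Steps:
$Q{\left(Z,L \right)} = -6 + \frac{Z}{5} + \frac{2 L}{5}$ ($Q{\left(Z,L \right)} = -6 + \frac{Z + 2 L}{5} = -6 + \left(\frac{Z}{5} + \frac{2 L}{5}\right) = -6 + \frac{Z}{5} + \frac{2 L}{5}$)
$A{\left(K \right)} = K + K^{2} + K \left(-19 + K\right)$ ($A{\left(K \right)} = \left(K^{2} + \left(-19 + K\right) K\right) + K = \left(K^{2} + K \left(-19 + K\right)\right) + K = K + K^{2} + K \left(-19 + K\right)$)
$S{\left(j,C \right)} = -604 - \frac{C}{5}$ ($S{\left(j,C \right)} = -616 - \left(-6 + \frac{C}{5} + \frac{2}{5} \left(-15\right)\right) = -616 - \left(-6 + \frac{C}{5} - 6\right) = -616 - \left(-12 + \frac{C}{5}\right) = -604 - \frac{C}{5}$)
$279^{2} - S{\left(A{\left(30 \right)},\left(259 - 189\right) - 135 \right)} = 279^{2} - \left(-604 - \frac{\left(259 - 189\right) - 135}{5}\right) = 77841 - \left(-604 - \frac{70 - 135}{5}\right) = 77841 - \left(-604 - -13\right) = 77841 - \left(-604 + 13\right) = 77841 - -591 = 77841 + 591 = 78432$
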